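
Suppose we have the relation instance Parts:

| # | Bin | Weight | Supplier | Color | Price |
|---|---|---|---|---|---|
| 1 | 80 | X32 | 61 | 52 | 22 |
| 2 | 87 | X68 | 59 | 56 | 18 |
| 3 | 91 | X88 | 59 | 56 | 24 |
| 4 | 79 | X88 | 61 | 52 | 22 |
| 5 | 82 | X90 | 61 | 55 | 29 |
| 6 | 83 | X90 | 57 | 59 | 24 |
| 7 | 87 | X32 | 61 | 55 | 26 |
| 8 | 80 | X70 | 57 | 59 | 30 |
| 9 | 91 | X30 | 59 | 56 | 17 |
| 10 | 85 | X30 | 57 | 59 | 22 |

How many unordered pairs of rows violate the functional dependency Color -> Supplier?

Color=52: all 2 rows agree on Supplier — 0 pairs.
Color=56: all 3 rows agree on Supplier — 0 pairs.
Color=55: all 2 rows agree on Supplier — 0 pairs.
Color=59: all 3 rows agree on Supplier — 0 pairs.

0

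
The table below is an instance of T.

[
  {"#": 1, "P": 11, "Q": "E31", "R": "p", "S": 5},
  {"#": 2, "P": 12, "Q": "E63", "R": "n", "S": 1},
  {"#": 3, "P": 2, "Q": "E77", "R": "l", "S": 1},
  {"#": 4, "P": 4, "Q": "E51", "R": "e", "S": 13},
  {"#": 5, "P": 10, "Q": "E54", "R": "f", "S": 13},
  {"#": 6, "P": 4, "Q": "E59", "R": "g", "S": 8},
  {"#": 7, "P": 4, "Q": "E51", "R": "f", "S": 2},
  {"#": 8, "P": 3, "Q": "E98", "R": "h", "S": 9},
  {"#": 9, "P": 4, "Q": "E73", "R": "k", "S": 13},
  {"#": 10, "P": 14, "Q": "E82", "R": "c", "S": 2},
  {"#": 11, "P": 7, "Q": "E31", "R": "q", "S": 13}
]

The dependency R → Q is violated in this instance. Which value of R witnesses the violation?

f

R=p: row 1 → Q = E31 ✓
R=n: row 2 → Q = E63 ✓
R=l: row 3 → Q = E77 ✓
R=e: row 4 → Q = E51 ✓
R=f: rows 5, 7 → Q takes values {E54, E51} — violation
R=g: row 6 → Q = E59 ✓
R=h: row 8 → Q = E98 ✓
R=k: row 9 → Q = E73 ✓
R=c: row 10 → Q = E82 ✓
R=q: row 11 → Q = E31 ✓
The only R value with inconsistent Q is R=f.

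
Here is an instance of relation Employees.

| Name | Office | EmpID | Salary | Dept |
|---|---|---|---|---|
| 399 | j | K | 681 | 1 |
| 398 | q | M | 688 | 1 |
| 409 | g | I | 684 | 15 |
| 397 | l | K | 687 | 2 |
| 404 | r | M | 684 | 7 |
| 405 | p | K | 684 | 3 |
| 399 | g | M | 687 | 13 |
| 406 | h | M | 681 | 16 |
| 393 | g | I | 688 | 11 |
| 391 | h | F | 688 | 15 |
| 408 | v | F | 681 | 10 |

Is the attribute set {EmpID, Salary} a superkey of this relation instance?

Yes

All 11 rows have distinct {EmpID, Salary} values, so {EmpID, Salary} → (all attributes) holds and {EmpID, Salary} is a superkey.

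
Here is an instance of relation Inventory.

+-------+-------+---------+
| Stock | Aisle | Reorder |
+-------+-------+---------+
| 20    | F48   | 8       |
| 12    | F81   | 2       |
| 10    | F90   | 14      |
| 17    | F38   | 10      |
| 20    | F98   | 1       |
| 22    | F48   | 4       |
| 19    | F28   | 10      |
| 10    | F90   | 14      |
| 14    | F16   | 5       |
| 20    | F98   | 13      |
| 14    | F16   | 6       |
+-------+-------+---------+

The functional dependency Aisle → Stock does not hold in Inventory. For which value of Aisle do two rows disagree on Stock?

Aisle=F48: 2 rows → Stock takes values {20, 22} — violation
Aisle=F81: 1 row → Stock = 12 ✓
Aisle=F90: 2 rows → Stock = 10, 10 ✓
Aisle=F38: 1 row → Stock = 17 ✓
Aisle=F98: 2 rows → Stock = 20, 20 ✓
Aisle=F28: 1 row → Stock = 19 ✓
Aisle=F16: 2 rows → Stock = 14, 14 ✓
The only Aisle value with inconsistent Stock is Aisle=F48.

F48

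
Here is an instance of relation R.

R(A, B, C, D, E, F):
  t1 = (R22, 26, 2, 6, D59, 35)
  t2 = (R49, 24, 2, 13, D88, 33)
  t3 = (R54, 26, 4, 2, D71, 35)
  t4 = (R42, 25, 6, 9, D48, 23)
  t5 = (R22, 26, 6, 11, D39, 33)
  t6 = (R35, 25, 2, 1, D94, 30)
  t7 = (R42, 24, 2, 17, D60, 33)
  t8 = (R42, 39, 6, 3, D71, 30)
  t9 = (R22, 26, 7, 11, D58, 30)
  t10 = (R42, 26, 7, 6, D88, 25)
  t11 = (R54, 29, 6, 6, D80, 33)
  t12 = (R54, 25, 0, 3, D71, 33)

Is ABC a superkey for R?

All 12 rows have distinct ABC values, so ABC → (all attributes) holds and ABC is a superkey.

Yes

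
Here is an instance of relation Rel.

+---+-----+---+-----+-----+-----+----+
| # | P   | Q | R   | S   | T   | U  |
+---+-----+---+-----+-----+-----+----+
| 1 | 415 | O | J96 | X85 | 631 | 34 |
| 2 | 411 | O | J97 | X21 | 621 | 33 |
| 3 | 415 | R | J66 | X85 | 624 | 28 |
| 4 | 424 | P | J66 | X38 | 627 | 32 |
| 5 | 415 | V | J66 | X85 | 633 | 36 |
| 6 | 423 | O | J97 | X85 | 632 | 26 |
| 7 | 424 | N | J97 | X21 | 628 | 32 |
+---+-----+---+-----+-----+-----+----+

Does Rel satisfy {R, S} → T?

(R=J96, S=X85): row 1 → T = 631 ✓
(R=J97, S=X21): rows 2, 7 → T takes values {621, 628} — violation
(R=J66, S=X85): rows 3, 5 → T takes values {624, 633} — violation
(R=J66, S=X38): row 4 → T = 627 ✓
(R=J97, S=X85): row 6 → T = 632 ✓
Two rows agree on {R, S} but differ on T, so {R, S} → T does not hold.

No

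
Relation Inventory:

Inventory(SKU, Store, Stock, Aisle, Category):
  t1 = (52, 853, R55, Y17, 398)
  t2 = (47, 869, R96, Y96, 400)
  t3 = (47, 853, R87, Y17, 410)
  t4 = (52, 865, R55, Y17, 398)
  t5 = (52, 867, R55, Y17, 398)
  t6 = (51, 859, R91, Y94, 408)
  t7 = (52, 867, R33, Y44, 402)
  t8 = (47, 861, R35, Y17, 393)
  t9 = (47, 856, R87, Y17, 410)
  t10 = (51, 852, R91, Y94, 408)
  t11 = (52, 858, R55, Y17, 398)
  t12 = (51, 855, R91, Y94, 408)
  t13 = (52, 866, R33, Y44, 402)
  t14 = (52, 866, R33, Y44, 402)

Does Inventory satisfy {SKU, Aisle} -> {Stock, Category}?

No

(SKU=52, Aisle=Y17): rows 1, 4, 5, 11 → {Stock,Category} = (R55, 398), (R55, 398), (R55, 398), (R55, 398) ✓
(SKU=47, Aisle=Y96): row 2 → {Stock,Category} = (R96, 400) ✓
(SKU=47, Aisle=Y17): rows 3, 8, 9 → {Stock,Category} takes values {(R87, 410), (R35, 393)} — violation
(SKU=51, Aisle=Y94): rows 6, 10, 12 → {Stock,Category} = (R91, 408), (R91, 408), (R91, 408) ✓
(SKU=52, Aisle=Y44): rows 7, 13, 14 → {Stock,Category} = (R33, 402), (R33, 402), (R33, 402) ✓
Two rows agree on {SKU, Aisle} but differ on {Stock, Category}, so {SKU, Aisle} -> {Stock, Category} does not hold.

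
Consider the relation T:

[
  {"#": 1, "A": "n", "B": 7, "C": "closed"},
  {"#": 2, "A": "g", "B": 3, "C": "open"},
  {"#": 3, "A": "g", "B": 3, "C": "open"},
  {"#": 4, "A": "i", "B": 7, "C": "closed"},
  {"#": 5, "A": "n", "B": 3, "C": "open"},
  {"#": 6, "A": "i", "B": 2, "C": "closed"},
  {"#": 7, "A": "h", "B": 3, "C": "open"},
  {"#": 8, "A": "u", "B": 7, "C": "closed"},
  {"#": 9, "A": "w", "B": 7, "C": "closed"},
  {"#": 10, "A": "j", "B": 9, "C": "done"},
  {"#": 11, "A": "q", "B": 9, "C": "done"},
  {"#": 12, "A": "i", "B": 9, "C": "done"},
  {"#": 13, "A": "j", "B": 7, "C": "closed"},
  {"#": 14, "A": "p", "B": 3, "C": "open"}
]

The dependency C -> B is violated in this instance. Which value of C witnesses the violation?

closed

C=closed: rows 1, 4, 6, 8, 9, 13 → B takes values {7, 2} — violation
C=open: rows 2, 3, 5, 7, 14 → B = 3, 3, 3, 3, 3 ✓
C=done: rows 10, 11, 12 → B = 9, 9, 9 ✓
The only C value with inconsistent B is C=closed.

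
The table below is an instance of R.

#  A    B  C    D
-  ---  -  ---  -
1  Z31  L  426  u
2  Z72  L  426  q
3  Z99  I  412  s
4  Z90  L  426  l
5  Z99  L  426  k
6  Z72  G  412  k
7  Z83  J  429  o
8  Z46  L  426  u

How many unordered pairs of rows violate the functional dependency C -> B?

1

C=426: all 5 rows agree on B — 0 pairs.
C=412: violating pairs (3,6) — 1 pair.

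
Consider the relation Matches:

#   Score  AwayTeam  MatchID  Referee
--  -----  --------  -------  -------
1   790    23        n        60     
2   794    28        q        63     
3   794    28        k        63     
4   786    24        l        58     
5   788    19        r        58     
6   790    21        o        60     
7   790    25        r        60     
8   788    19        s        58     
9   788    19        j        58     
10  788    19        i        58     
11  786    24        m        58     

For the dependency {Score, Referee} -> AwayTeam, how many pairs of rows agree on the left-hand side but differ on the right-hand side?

3

(Score=790, Referee=60): violating pairs (1,6), (1,7), (6,7) — 3 pairs.
(Score=794, Referee=63): all 2 rows agree on AwayTeam — 0 pairs.
(Score=786, Referee=58): all 2 rows agree on AwayTeam — 0 pairs.
(Score=788, Referee=58): all 4 rows agree on AwayTeam — 0 pairs.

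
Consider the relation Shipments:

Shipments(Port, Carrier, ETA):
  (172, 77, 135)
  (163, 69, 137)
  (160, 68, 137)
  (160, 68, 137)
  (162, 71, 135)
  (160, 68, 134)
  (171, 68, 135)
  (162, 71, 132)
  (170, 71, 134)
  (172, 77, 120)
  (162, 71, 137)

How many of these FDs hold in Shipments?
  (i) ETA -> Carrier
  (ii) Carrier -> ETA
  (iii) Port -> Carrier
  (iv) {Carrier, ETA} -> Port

(i) ETA -> Carrier: ETA=135: 3 rows → Carrier takes values {77, 71, 68} — violation; ETA=137: 4 rows → Carrier takes values {69, 68, 71} — violation; ETA=134: 2 rows → Carrier takes values {68, 71} — violation — fails.
(ii) Carrier -> ETA: Carrier=77: 2 rows → ETA takes values {135, 120} — violation; Carrier=68: 4 rows → ETA takes values {137, 134, 135} — violation; Carrier=71: 4 rows → ETA takes values {135, 132, 134, 137} — violation — fails.
(iii) Port -> Carrier: every LHS value maps to a single RHS value — holds.
(iv) {Carrier, ETA} -> Port: every LHS value maps to a single RHS value — holds.
2 of the 4 dependencies hold.

2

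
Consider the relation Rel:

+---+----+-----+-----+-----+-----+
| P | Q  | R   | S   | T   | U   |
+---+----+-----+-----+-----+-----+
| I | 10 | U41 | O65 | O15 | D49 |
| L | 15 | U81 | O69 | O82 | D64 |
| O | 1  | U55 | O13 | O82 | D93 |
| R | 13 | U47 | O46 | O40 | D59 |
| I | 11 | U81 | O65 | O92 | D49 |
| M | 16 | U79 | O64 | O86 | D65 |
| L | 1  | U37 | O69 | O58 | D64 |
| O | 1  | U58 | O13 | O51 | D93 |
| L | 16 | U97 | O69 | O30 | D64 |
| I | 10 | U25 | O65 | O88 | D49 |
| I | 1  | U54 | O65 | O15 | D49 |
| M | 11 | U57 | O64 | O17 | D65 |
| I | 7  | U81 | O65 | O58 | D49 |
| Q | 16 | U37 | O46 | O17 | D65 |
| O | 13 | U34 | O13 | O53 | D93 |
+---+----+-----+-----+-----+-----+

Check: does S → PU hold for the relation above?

S=O65: 5 rows → {P,U} = (I, D49), (I, D49), (I, D49), (I, D49), (I, D49) ✓
S=O69: 3 rows → {P,U} = (L, D64), (L, D64), (L, D64) ✓
S=O13: 3 rows → {P,U} = (O, D93), (O, D93), (O, D93) ✓
S=O46: 2 rows → {P,U} takes values {(R, D59), (Q, D65)} — violation
S=O64: 2 rows → {P,U} = (M, D65), (M, D65) ✓
Two rows agree on S but differ on PU, so S → PU does not hold.

No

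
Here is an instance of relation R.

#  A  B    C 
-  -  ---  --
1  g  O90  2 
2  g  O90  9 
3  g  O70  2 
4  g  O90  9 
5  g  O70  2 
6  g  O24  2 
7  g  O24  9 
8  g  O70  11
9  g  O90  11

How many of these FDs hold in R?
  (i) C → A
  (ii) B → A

(i) C → A: every LHS value maps to a single RHS value — holds.
(ii) B → A: every LHS value maps to a single RHS value — holds.
2 of the 2 dependencies hold.

2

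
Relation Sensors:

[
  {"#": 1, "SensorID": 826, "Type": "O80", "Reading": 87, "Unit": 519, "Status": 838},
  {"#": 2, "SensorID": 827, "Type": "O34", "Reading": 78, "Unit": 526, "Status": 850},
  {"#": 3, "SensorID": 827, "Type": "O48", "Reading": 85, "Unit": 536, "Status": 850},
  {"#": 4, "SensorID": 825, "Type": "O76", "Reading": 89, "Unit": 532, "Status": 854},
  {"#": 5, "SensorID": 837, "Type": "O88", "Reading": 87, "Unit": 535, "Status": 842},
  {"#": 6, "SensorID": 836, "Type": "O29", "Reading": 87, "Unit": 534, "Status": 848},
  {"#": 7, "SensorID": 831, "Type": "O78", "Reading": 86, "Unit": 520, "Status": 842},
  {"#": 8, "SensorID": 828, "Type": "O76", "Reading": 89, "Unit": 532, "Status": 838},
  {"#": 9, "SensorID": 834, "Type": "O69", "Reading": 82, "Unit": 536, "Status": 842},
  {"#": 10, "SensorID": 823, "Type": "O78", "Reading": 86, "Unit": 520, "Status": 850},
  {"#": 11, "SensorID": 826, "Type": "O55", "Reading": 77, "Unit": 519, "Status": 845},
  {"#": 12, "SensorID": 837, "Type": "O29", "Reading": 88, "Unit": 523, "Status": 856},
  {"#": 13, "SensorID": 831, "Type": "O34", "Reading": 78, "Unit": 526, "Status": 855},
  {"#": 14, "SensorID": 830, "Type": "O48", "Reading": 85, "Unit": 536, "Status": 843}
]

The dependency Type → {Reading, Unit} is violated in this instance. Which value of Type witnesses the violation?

Type=O80: row 1 → {Reading,Unit} = (87, 519) ✓
Type=O34: rows 2, 13 → {Reading,Unit} = (78, 526), (78, 526) ✓
Type=O48: rows 3, 14 → {Reading,Unit} = (85, 536), (85, 536) ✓
Type=O76: rows 4, 8 → {Reading,Unit} = (89, 532), (89, 532) ✓
Type=O88: row 5 → {Reading,Unit} = (87, 535) ✓
Type=O29: rows 6, 12 → {Reading,Unit} takes values {(87, 534), (88, 523)} — violation
Type=O78: rows 7, 10 → {Reading,Unit} = (86, 520), (86, 520) ✓
Type=O69: row 9 → {Reading,Unit} = (82, 536) ✓
Type=O55: row 11 → {Reading,Unit} = (77, 519) ✓
The only Type value with inconsistent RHS is Type=O29.

O29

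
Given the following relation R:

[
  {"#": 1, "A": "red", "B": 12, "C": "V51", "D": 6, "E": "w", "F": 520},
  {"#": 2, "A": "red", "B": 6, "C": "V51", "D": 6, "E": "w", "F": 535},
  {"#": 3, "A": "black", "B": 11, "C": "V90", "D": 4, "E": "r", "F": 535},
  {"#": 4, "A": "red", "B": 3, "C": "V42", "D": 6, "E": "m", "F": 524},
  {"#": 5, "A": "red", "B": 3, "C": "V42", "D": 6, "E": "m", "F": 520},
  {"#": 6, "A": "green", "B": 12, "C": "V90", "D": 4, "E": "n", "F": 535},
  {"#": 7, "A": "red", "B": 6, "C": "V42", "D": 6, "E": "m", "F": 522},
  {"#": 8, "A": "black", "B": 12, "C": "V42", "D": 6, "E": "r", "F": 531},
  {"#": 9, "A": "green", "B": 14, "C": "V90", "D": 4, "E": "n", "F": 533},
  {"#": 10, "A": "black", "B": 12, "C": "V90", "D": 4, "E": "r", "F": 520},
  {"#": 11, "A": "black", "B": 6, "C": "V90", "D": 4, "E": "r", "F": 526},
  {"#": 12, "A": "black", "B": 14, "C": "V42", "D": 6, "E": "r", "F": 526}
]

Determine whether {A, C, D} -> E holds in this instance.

Yes

(A=red, C=V51, D=6): rows 1, 2 → E = w, w ✓
(A=black, C=V90, D=4): rows 3, 10, 11 → E = r, r, r ✓
(A=red, C=V42, D=6): rows 4, 5, 7 → E = m, m, m ✓
(A=green, C=V90, D=4): rows 6, 9 → E = n, n ✓
(A=black, C=V42, D=6): rows 8, 12 → E = r, r ✓
Every {A, C, D} value is associated with a single E value, so {A, C, D} -> E holds.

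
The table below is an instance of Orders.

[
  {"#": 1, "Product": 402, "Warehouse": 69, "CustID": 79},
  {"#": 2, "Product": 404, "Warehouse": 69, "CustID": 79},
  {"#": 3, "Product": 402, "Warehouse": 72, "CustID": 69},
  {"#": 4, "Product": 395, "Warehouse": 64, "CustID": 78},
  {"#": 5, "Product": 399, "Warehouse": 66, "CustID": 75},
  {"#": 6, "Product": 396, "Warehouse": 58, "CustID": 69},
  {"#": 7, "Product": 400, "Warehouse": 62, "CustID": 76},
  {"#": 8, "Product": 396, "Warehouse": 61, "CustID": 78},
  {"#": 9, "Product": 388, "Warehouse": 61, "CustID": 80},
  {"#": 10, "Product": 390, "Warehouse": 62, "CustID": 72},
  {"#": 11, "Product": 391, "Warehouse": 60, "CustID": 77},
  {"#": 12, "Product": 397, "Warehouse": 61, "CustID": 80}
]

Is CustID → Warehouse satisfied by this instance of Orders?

No

CustID=79: rows 1, 2 → Warehouse = 69, 69 ✓
CustID=69: rows 3, 6 → Warehouse takes values {72, 58} — violation
CustID=78: rows 4, 8 → Warehouse takes values {64, 61} — violation
CustID=75: row 5 → Warehouse = 66 ✓
CustID=76: row 7 → Warehouse = 62 ✓
CustID=80: rows 9, 12 → Warehouse = 61, 61 ✓
CustID=72: row 10 → Warehouse = 62 ✓
CustID=77: row 11 → Warehouse = 60 ✓
Two rows agree on CustID but differ on Warehouse, so CustID → Warehouse does not hold.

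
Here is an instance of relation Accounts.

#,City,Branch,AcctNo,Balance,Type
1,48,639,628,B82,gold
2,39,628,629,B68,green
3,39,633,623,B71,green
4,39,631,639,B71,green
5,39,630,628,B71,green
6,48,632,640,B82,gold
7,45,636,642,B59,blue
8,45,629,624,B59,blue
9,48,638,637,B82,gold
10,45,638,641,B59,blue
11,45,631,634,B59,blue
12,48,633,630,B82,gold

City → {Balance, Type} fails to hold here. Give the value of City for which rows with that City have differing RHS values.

39

City=48: rows 1, 6, 9, 12 → {Balance,Type} = (B82, gold), (B82, gold), (B82, gold), (B82, gold) ✓
City=39: rows 2, 3, 4, 5 → {Balance,Type} takes values {(B68, green), (B71, green)} — violation
City=45: rows 7, 8, 10, 11 → {Balance,Type} = (B59, blue), (B59, blue), (B59, blue), (B59, blue) ✓
The only City value with inconsistent RHS is City=39.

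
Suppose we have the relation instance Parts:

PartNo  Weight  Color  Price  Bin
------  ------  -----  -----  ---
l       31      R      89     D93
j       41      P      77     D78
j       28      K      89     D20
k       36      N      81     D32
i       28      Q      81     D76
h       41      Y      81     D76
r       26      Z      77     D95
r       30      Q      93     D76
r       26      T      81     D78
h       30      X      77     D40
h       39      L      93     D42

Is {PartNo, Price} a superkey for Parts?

Yes

All 11 rows have distinct {PartNo, Price} values, so {PartNo, Price} → (all attributes) holds and {PartNo, Price} is a superkey.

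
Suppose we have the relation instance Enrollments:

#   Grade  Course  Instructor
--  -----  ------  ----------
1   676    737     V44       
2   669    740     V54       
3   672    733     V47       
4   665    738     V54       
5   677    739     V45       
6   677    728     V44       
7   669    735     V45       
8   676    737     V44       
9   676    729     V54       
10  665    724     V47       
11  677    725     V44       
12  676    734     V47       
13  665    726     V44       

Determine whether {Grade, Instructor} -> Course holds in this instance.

(Grade=676, Instructor=V44): rows 1, 8 → Course = 737, 737 ✓
(Grade=669, Instructor=V54): row 2 → Course = 740 ✓
(Grade=672, Instructor=V47): row 3 → Course = 733 ✓
(Grade=665, Instructor=V54): row 4 → Course = 738 ✓
(Grade=677, Instructor=V45): row 5 → Course = 739 ✓
(Grade=677, Instructor=V44): rows 6, 11 → Course takes values {728, 725} — violation
(Grade=669, Instructor=V45): row 7 → Course = 735 ✓
(Grade=676, Instructor=V54): row 9 → Course = 729 ✓
(Grade=665, Instructor=V47): row 10 → Course = 724 ✓
(Grade=676, Instructor=V47): row 12 → Course = 734 ✓
(Grade=665, Instructor=V44): row 13 → Course = 726 ✓
Two rows agree on {Grade, Instructor} but differ on Course, so {Grade, Instructor} -> Course does not hold.

No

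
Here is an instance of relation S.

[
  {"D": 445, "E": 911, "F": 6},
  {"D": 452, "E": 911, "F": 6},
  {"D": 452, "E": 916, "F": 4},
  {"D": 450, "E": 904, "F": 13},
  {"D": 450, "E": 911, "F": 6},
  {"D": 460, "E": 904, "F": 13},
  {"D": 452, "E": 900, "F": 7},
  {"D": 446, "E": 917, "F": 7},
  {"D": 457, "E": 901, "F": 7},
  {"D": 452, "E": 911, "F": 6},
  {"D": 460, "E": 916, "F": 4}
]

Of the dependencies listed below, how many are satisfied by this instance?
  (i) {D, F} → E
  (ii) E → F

2

(i) {D, F} → E: every LHS value maps to a single RHS value — holds.
(ii) E → F: every LHS value maps to a single RHS value — holds.
2 of the 2 dependencies hold.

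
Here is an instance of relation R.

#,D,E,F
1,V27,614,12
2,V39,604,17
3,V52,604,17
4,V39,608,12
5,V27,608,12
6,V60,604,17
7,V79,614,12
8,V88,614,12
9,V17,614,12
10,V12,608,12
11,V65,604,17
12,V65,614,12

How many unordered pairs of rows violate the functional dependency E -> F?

0

E=614: all 5 rows agree on F — 0 pairs.
E=604: all 4 rows agree on F — 0 pairs.
E=608: all 3 rows agree on F — 0 pairs.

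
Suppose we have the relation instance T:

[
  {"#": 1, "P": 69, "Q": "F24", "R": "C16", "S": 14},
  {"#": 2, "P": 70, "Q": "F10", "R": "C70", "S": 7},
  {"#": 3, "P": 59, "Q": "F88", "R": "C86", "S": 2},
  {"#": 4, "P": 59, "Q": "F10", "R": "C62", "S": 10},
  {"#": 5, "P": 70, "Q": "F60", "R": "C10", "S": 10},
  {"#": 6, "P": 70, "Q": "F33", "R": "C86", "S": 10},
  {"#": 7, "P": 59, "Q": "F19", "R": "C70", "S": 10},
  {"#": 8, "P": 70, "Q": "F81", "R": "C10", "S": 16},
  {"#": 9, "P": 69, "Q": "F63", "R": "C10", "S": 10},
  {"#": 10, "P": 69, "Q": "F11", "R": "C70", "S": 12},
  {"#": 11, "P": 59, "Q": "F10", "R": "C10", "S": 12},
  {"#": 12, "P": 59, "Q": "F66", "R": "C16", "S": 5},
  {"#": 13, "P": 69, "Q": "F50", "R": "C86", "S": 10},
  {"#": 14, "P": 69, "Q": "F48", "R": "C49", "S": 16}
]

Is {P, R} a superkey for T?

No

Rows 5 and 8 have the same {P, R} value (P=70, R=C10) but are distinct tuples, so {P, R} does not determine every attribute — not a superkey.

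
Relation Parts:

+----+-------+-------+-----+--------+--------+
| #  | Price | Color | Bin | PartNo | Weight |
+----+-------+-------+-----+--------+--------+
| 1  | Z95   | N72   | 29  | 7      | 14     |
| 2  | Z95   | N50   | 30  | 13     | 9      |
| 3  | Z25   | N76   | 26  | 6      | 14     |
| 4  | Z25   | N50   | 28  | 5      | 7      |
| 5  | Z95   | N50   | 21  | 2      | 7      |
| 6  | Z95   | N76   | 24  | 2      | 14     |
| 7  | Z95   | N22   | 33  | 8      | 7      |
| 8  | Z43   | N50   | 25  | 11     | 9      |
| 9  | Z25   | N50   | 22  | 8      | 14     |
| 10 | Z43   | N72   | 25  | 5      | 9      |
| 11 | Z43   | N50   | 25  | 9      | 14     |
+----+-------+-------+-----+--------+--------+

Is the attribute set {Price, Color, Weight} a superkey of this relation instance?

Yes

All 11 rows have distinct {Price, Color, Weight} values, so {Price, Color, Weight} → (all attributes) holds and {Price, Color, Weight} is a superkey.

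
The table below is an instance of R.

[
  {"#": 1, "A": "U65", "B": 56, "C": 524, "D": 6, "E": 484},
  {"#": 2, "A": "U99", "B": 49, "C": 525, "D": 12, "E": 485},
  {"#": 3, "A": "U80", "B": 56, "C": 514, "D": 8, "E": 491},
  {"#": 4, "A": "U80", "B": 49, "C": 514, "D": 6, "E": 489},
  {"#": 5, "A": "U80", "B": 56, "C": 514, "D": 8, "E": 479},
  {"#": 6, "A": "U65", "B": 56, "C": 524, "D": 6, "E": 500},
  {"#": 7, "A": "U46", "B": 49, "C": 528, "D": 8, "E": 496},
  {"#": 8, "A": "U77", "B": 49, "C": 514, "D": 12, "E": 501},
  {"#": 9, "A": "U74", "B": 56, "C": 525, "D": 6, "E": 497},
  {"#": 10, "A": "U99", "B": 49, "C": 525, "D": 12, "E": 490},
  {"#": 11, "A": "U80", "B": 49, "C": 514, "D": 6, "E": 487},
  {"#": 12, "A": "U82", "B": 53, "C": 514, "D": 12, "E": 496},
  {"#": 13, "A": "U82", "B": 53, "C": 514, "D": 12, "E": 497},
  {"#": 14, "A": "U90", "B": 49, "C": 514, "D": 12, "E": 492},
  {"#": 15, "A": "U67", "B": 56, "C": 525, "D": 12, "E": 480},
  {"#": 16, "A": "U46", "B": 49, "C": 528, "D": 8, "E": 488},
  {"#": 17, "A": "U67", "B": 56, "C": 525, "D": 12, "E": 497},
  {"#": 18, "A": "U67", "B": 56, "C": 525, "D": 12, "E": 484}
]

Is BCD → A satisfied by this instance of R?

(B=56, C=524, D=6): rows 1, 6 → A = U65, U65 ✓
(B=49, C=525, D=12): rows 2, 10 → A = U99, U99 ✓
(B=56, C=514, D=8): rows 3, 5 → A = U80, U80 ✓
(B=49, C=514, D=6): rows 4, 11 → A = U80, U80 ✓
(B=49, C=528, D=8): rows 7, 16 → A = U46, U46 ✓
(B=49, C=514, D=12): rows 8, 14 → A takes values {U77, U90} — violation
(B=56, C=525, D=6): row 9 → A = U74 ✓
(B=53, C=514, D=12): rows 12, 13 → A = U82, U82 ✓
(B=56, C=525, D=12): rows 15, 17, 18 → A = U67, U67, U67 ✓
Two rows agree on BCD but differ on A, so BCD → A does not hold.

No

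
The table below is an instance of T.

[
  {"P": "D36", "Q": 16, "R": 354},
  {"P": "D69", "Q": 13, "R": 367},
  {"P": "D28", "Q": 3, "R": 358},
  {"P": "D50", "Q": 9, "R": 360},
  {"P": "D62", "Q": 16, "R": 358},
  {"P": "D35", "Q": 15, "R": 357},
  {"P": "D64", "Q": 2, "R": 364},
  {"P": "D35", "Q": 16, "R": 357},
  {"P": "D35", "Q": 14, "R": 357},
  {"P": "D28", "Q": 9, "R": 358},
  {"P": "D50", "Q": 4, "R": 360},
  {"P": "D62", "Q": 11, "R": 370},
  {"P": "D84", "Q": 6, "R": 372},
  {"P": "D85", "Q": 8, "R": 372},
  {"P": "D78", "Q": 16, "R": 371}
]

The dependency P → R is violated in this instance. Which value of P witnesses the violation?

D62

P=D36: 1 row → R = 354 ✓
P=D69: 1 row → R = 367 ✓
P=D28: 2 rows → R = 358, 358 ✓
P=D50: 2 rows → R = 360, 360 ✓
P=D62: 2 rows → R takes values {358, 370} — violation
P=D35: 3 rows → R = 357, 357, 357 ✓
P=D64: 1 row → R = 364 ✓
P=D84: 1 row → R = 372 ✓
P=D85: 1 row → R = 372 ✓
P=D78: 1 row → R = 371 ✓
The only P value with inconsistent R is P=D62.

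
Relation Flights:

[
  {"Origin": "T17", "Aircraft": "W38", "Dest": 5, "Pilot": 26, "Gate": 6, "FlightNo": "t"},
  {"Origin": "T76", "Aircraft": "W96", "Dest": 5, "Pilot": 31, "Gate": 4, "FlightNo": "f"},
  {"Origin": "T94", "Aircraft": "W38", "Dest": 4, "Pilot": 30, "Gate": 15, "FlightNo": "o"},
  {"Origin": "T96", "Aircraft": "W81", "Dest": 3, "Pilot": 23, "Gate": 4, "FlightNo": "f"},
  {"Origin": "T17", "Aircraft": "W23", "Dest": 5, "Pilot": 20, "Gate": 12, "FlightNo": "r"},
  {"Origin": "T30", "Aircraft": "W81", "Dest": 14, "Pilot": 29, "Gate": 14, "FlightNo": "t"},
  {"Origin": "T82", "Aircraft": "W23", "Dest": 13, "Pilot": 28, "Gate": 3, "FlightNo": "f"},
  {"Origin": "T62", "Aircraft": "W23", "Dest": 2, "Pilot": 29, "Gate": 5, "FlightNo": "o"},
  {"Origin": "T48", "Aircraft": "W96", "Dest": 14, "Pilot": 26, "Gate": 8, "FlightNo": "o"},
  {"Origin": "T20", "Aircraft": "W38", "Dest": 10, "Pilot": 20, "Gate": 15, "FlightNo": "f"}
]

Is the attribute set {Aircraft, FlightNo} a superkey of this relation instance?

Yes

All 10 rows have distinct {Aircraft, FlightNo} values, so {Aircraft, FlightNo} → (all attributes) holds and {Aircraft, FlightNo} is a superkey.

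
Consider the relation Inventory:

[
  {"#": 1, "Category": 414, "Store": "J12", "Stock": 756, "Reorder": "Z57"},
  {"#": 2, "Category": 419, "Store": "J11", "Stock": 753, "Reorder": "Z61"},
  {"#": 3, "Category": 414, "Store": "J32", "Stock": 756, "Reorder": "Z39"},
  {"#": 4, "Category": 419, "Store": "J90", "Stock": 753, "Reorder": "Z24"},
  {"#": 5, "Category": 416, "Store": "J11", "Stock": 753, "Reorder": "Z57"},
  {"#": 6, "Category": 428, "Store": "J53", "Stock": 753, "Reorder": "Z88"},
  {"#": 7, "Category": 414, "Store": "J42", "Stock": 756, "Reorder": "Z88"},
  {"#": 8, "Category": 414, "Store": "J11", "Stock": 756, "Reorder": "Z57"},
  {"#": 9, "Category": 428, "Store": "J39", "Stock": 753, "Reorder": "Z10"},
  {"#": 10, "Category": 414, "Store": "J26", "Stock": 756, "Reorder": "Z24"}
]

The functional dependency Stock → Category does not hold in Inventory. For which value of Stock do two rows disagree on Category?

Stock=756: rows 1, 3, 7, 8, 10 → Category = 414, 414, 414, 414, 414 ✓
Stock=753: rows 2, 4, 5, 6, 9 → Category takes values {419, 416, 428} — violation
The only Stock value with inconsistent Category is Stock=753.

753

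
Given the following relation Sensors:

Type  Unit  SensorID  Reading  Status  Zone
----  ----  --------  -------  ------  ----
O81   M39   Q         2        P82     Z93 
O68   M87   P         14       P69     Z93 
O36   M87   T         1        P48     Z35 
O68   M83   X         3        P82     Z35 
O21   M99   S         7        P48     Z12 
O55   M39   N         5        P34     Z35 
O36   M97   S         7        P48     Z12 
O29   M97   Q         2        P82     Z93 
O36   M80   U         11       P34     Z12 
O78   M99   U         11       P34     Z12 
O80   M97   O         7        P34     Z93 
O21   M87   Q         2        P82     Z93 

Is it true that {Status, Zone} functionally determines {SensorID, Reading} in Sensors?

Yes

(Status=P82, Zone=Z93): 3 rows → {SensorID,Reading} = (Q, 2), (Q, 2), (Q, 2) ✓
(Status=P69, Zone=Z93): 1 row → {SensorID,Reading} = (P, 14) ✓
(Status=P48, Zone=Z35): 1 row → {SensorID,Reading} = (T, 1) ✓
(Status=P82, Zone=Z35): 1 row → {SensorID,Reading} = (X, 3) ✓
(Status=P48, Zone=Z12): 2 rows → {SensorID,Reading} = (S, 7), (S, 7) ✓
(Status=P34, Zone=Z35): 1 row → {SensorID,Reading} = (N, 5) ✓
(Status=P34, Zone=Z12): 2 rows → {SensorID,Reading} = (U, 11), (U, 11) ✓
(Status=P34, Zone=Z93): 1 row → {SensorID,Reading} = (O, 7) ✓
Every {Status, Zone} value is associated with a single {SensorID, Reading} value, so {Status, Zone} → {SensorID, Reading} holds.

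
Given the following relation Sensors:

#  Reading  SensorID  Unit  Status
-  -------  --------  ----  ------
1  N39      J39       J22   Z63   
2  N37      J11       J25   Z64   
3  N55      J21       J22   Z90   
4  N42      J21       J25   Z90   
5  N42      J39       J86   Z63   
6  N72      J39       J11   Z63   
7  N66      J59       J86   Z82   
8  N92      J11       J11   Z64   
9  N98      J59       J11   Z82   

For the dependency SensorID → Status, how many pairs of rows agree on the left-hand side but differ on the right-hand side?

0

SensorID=J39: all 3 rows agree on Status — 0 pairs.
SensorID=J11: all 2 rows agree on Status — 0 pairs.
SensorID=J21: all 2 rows agree on Status — 0 pairs.
SensorID=J59: all 2 rows agree on Status — 0 pairs.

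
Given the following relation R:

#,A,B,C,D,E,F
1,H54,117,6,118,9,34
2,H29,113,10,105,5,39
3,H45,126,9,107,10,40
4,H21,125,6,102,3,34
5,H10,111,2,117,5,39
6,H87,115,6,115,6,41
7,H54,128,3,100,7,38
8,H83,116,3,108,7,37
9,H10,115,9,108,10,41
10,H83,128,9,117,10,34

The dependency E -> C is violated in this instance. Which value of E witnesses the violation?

E=9: row 1 → C = 6 ✓
E=5: rows 2, 5 → C takes values {10, 2} — violation
E=10: rows 3, 9, 10 → C = 9, 9, 9 ✓
E=3: row 4 → C = 6 ✓
E=6: row 6 → C = 6 ✓
E=7: rows 7, 8 → C = 3, 3 ✓
The only E value with inconsistent C is E=5.

5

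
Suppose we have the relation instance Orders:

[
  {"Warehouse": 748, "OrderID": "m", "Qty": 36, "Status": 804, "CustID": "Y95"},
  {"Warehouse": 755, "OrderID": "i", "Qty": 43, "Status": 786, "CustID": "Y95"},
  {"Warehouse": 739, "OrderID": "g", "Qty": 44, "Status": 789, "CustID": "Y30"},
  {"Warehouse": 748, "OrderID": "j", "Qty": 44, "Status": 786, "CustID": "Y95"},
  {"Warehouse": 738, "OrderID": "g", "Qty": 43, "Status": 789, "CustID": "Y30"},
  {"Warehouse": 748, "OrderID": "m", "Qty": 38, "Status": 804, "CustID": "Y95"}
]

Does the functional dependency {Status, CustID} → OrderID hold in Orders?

No

(Status=804, CustID=Y95): 2 rows → OrderID = m, m ✓
(Status=786, CustID=Y95): 2 rows → OrderID takes values {i, j} — violation
(Status=789, CustID=Y30): 2 rows → OrderID = g, g ✓
Two rows agree on {Status, CustID} but differ on OrderID, so {Status, CustID} → OrderID does not hold.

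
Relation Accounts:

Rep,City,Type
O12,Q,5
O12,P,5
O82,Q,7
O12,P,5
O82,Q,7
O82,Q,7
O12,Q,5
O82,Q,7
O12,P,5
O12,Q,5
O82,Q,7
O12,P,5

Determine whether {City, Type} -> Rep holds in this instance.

Yes

(City=Q, Type=5): 3 rows → Rep = O12, O12, O12 ✓
(City=P, Type=5): 4 rows → Rep = O12, O12, O12, O12 ✓
(City=Q, Type=7): 5 rows → Rep = O82, O82, O82, O82, O82 ✓
Every {City, Type} value is associated with a single Rep value, so {City, Type} -> Rep holds.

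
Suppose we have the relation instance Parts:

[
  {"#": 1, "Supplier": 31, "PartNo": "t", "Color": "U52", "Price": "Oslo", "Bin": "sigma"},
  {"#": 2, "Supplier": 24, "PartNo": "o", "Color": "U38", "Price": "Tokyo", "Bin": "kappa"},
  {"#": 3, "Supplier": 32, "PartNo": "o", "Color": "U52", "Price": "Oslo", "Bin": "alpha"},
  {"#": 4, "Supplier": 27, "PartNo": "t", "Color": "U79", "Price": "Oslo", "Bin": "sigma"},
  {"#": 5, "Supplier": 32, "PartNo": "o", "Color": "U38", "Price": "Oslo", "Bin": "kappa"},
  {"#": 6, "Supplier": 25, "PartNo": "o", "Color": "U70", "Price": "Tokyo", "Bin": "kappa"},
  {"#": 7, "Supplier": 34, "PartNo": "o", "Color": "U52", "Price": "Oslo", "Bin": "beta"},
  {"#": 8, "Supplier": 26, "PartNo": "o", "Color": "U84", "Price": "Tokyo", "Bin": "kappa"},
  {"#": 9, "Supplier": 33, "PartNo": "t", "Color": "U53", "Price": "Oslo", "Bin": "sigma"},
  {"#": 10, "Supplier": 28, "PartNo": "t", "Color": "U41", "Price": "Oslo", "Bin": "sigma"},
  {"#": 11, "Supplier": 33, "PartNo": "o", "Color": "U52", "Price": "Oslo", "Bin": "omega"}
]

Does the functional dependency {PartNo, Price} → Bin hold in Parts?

(PartNo=t, Price=Oslo): rows 1, 4, 9, 10 → Bin = sigma, sigma, sigma, sigma ✓
(PartNo=o, Price=Tokyo): rows 2, 6, 8 → Bin = kappa, kappa, kappa ✓
(PartNo=o, Price=Oslo): rows 3, 5, 7, 11 → Bin takes values {alpha, kappa, beta, omega} — violation
Two rows agree on {PartNo, Price} but differ on Bin, so {PartNo, Price} → Bin does not hold.

No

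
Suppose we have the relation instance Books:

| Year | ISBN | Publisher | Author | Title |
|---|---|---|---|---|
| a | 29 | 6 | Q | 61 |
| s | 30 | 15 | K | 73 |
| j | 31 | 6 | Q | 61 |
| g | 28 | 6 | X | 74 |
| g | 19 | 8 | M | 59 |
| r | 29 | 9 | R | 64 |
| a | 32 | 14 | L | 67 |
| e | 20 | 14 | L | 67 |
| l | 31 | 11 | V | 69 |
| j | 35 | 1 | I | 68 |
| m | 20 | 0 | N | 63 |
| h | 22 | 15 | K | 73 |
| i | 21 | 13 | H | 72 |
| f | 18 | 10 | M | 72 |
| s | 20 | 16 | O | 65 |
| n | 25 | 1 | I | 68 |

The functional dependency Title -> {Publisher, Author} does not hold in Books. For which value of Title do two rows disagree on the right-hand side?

Title=61: 2 rows → {Publisher,Author} = (6, Q), (6, Q) ✓
Title=73: 2 rows → {Publisher,Author} = (15, K), (15, K) ✓
Title=74: 1 row → {Publisher,Author} = (6, X) ✓
Title=59: 1 row → {Publisher,Author} = (8, M) ✓
Title=64: 1 row → {Publisher,Author} = (9, R) ✓
Title=67: 2 rows → {Publisher,Author} = (14, L), (14, L) ✓
Title=69: 1 row → {Publisher,Author} = (11, V) ✓
Title=68: 2 rows → {Publisher,Author} = (1, I), (1, I) ✓
Title=63: 1 row → {Publisher,Author} = (0, N) ✓
Title=72: 2 rows → {Publisher,Author} takes values {(13, H), (10, M)} — violation
Title=65: 1 row → {Publisher,Author} = (16, O) ✓
The only Title value with inconsistent RHS is Title=72.

72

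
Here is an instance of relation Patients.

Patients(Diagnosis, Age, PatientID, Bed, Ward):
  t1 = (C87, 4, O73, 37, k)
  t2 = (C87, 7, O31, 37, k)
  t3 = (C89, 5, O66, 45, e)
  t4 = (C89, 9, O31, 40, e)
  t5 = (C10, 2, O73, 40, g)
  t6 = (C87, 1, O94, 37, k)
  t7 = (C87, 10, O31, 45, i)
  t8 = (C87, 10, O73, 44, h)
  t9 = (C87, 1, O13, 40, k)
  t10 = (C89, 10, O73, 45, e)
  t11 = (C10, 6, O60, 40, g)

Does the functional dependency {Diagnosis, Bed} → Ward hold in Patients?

Yes

(Diagnosis=C87, Bed=37): rows 1, 2, 6 → Ward = k, k, k ✓
(Diagnosis=C89, Bed=45): rows 3, 10 → Ward = e, e ✓
(Diagnosis=C89, Bed=40): row 4 → Ward = e ✓
(Diagnosis=C10, Bed=40): rows 5, 11 → Ward = g, g ✓
(Diagnosis=C87, Bed=45): row 7 → Ward = i ✓
(Diagnosis=C87, Bed=44): row 8 → Ward = h ✓
(Diagnosis=C87, Bed=40): row 9 → Ward = k ✓
Every {Diagnosis, Bed} value is associated with a single Ward value, so {Diagnosis, Bed} → Ward holds.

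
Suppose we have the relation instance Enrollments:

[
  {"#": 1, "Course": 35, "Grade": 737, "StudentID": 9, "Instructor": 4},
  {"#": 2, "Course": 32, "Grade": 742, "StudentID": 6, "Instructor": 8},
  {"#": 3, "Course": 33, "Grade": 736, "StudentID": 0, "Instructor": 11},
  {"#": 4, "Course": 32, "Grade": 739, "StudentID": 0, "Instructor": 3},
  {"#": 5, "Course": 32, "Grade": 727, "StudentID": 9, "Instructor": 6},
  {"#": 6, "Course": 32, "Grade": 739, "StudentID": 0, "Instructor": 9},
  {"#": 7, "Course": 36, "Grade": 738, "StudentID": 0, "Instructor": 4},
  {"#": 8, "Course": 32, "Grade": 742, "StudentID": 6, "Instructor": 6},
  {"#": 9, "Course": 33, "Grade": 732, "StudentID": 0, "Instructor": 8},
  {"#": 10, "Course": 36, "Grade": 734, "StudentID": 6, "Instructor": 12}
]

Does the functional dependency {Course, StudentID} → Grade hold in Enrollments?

(Course=35, StudentID=9): row 1 → Grade = 737 ✓
(Course=32, StudentID=6): rows 2, 8 → Grade = 742, 742 ✓
(Course=33, StudentID=0): rows 3, 9 → Grade takes values {736, 732} — violation
(Course=32, StudentID=0): rows 4, 6 → Grade = 739, 739 ✓
(Course=32, StudentID=9): row 5 → Grade = 727 ✓
(Course=36, StudentID=0): row 7 → Grade = 738 ✓
(Course=36, StudentID=6): row 10 → Grade = 734 ✓
Two rows agree on {Course, StudentID} but differ on Grade, so {Course, StudentID} → Grade does not hold.

No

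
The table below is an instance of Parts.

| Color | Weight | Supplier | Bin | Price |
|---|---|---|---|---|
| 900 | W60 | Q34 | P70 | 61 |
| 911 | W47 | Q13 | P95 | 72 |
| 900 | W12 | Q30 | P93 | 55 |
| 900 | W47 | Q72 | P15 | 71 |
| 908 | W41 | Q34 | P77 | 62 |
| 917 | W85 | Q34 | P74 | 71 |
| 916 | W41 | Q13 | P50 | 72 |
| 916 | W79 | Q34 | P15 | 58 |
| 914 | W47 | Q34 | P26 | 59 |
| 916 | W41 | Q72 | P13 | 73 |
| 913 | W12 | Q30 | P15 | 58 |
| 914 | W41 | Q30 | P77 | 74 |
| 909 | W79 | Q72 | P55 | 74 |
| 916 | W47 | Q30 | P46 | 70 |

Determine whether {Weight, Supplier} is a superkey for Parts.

No

Two distinct rows share (Weight=W12, Supplier=Q30), so {Weight, Supplier} does not determine every attribute — not a superkey.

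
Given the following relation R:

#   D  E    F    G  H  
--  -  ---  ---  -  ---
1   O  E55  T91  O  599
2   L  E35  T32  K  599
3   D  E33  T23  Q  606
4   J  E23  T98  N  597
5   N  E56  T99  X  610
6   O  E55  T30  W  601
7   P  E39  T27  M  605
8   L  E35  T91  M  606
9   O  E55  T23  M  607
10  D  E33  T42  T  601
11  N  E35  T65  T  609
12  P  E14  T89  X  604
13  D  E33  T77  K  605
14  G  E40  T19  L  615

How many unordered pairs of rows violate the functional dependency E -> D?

2

E=E55: all 3 rows agree on D — 0 pairs.
E=E35: violating pairs (2,11), (8,11) — 2 pairs.
E=E33: all 3 rows agree on D — 0 pairs.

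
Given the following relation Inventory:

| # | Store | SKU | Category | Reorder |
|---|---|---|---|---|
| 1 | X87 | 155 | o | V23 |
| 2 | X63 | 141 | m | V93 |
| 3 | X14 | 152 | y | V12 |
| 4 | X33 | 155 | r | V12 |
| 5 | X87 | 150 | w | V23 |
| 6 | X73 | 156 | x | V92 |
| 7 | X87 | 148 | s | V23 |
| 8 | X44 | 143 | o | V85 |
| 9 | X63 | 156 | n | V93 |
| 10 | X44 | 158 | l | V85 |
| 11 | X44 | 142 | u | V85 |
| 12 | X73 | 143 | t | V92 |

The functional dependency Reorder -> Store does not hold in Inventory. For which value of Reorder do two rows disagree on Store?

V12

Reorder=V23: rows 1, 5, 7 → Store = X87, X87, X87 ✓
Reorder=V93: rows 2, 9 → Store = X63, X63 ✓
Reorder=V12: rows 3, 4 → Store takes values {X14, X33} — violation
Reorder=V92: rows 6, 12 → Store = X73, X73 ✓
Reorder=V85: rows 8, 10, 11 → Store = X44, X44, X44 ✓
The only Reorder value with inconsistent Store is Reorder=V12.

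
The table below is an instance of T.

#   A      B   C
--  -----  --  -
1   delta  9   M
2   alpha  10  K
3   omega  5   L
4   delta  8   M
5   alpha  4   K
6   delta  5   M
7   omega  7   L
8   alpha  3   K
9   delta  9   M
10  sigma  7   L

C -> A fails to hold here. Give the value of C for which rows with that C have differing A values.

C=M: rows 1, 4, 6, 9 → A = delta, delta, delta, delta ✓
C=K: rows 2, 5, 8 → A = alpha, alpha, alpha ✓
C=L: rows 3, 7, 10 → A takes values {omega, sigma} — violation
The only C value with inconsistent A is C=L.

L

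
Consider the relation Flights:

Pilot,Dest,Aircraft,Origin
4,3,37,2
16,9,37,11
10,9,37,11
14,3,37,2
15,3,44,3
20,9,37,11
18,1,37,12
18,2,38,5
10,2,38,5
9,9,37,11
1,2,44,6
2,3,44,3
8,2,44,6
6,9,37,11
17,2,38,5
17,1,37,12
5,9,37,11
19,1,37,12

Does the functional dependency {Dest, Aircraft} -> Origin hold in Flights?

Yes

(Dest=3, Aircraft=37): 2 rows → Origin = 2, 2 ✓
(Dest=9, Aircraft=37): 6 rows → Origin = 11, 11, 11, 11, 11, 11 ✓
(Dest=3, Aircraft=44): 2 rows → Origin = 3, 3 ✓
(Dest=1, Aircraft=37): 3 rows → Origin = 12, 12, 12 ✓
(Dest=2, Aircraft=38): 3 rows → Origin = 5, 5, 5 ✓
(Dest=2, Aircraft=44): 2 rows → Origin = 6, 6 ✓
Every {Dest, Aircraft} value is associated with a single Origin value, so {Dest, Aircraft} -> Origin holds.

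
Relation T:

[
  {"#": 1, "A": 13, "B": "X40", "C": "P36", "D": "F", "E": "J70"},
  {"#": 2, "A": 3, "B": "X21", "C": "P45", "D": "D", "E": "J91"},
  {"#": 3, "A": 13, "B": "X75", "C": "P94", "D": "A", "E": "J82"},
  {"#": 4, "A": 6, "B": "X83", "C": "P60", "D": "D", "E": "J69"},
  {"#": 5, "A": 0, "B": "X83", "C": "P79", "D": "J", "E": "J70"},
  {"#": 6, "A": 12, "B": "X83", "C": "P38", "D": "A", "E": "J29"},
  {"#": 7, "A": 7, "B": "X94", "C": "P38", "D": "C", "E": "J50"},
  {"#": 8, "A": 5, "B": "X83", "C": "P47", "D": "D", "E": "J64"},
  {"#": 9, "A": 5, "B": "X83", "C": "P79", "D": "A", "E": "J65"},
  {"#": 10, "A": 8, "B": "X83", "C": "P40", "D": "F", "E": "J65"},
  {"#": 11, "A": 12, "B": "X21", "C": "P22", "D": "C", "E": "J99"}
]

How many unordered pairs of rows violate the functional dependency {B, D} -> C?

2

(B=X83, D=D): violating pairs (4,8) — 1 pair.
(B=X83, D=A): violating pairs (6,9) — 1 pair.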